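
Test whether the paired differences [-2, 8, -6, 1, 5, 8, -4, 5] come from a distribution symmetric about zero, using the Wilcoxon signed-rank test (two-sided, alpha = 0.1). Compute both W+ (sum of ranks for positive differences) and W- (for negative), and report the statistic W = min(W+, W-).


Step 1: Drop any zero differences (none here) and take |d_i|.
|d| = [2, 8, 6, 1, 5, 8, 4, 5]
Step 2: Midrank |d_i| (ties get averaged ranks).
ranks: |2|->2, |8|->7.5, |6|->6, |1|->1, |5|->4.5, |8|->7.5, |4|->3, |5|->4.5
Step 3: Attach original signs; sum ranks with positive sign and with negative sign.
W+ = 7.5 + 1 + 4.5 + 7.5 + 4.5 = 25
W- = 2 + 6 + 3 = 11
(Check: W+ + W- = 36 should equal n(n+1)/2 = 36.)
Step 4: Test statistic W = min(W+, W-) = 11.
Step 5: Ties in |d|, so use the tie-corrected normal approximation.
        E[W] = n(n+1)/4 = 8*9/4 = 18.
        Tie groups: |d|=5 (t=2), |d|=8 (t=2); sum(t^3 - t) = 12.
        Var[W] = n(n+1)(2n+1)/24 - sum(t^3-t)/48 = 1224/24 - 12/48 = 50.75.
        z = (W - E[W]) / sqrt(Var[W]) = (11 - 18) / 7.1239 = -0.9826.
        Two-sided p = 2*Phi(z) = 0.325801.
Step 6: alpha = 0.1. fail to reject H0.

W+ = 25, W- = 11, W = min = 11, p = 0.325801, fail to reject H0.


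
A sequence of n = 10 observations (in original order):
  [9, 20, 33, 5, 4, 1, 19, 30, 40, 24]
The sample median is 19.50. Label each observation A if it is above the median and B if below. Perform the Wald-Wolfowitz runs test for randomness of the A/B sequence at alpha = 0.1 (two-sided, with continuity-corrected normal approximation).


Step 1: Compute median = 19.50; label A = above, B = below.
Labels in order: BAABBBBAAA  (n_A = 5, n_B = 5)
Step 2: Count runs R = 4.
Step 3: Under H0 (random ordering), E[R] = 2*n_A*n_B/(n_A+n_B) + 1 = 2*5*5/10 + 1 = 6.0000.
        Var[R] = 2*n_A*n_B*(2*n_A*n_B - n_A - n_B) / ((n_A+n_B)^2 * (n_A+n_B-1)) = 2000/900 = 2.2222.
        SD[R] = 1.4907.
Step 4: Continuity-corrected z = (R + 0.5 - E[R]) / SD[R] = (4 + 0.5 - 6.0000) / 1.4907 = -1.0062.
Step 5: Two-sided p-value via normal approximation = 2*(1 - Phi(|z|)) = 0.314305.
Step 6: alpha = 0.1. fail to reject H0.

R = 4, z = -1.0062, p = 0.314305, fail to reject H0.


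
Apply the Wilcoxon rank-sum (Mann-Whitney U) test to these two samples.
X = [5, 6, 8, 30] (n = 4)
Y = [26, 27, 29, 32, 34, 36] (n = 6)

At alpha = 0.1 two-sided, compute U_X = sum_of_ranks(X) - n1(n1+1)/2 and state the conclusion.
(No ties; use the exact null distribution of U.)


Step 1: Combine and sort all 10 observations; assign midranks.
sorted (value, group): (5,X), (6,X), (8,X), (26,Y), (27,Y), (29,Y), (30,X), (32,Y), (34,Y), (36,Y)
ranks: 5->1, 6->2, 8->3, 26->4, 27->5, 29->6, 30->7, 32->8, 34->9, 36->10
Step 2: Rank sum for X: R1 = 1 + 2 + 3 + 7 = 13.
Step 3: U_X = R1 - n1(n1+1)/2 = 13 - 4*5/2 = 13 - 10 = 3.
       U_Y = n1*n2 - U_X = 24 - 3 = 21.
Step 4: No ties, so the exact null distribution of U (based on enumerating the C(10,4) = 210 equally likely rank assignments) gives the two-sided p-value.
Step 5: p-value = 0.066667; compare to alpha = 0.1. reject H0.

U_X = 3, p = 0.066667, reject H0 at alpha = 0.1.


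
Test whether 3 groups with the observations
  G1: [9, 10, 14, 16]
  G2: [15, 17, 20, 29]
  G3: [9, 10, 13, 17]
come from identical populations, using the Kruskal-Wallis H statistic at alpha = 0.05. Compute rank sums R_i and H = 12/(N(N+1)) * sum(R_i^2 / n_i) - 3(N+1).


Step 1: Combine all N = 12 observations and assign midranks.
sorted (value, group, rank): (9,G1,1.5), (9,G3,1.5), (10,G1,3.5), (10,G3,3.5), (13,G3,5), (14,G1,6), (15,G2,7), (16,G1,8), (17,G2,9.5), (17,G3,9.5), (20,G2,11), (29,G2,12)
Step 2: Sum ranks within each group.
R_1 = 19 (n_1 = 4)
R_2 = 39.5 (n_2 = 4)
R_3 = 19.5 (n_3 = 4)
Step 3: H = 12/(N(N+1)) * sum(R_i^2/n_i) - 3(N+1)
     = 12/(12*13) * (19^2/4 + 39.5^2/4 + 19.5^2/4) - 3*13
     = 0.076923 * 575.375 - 39
     = 5.259615.
Step 4: Ties present; correction factor C = 1 - 18/(12^3 - 12) = 0.989510. Corrected H = 5.259615 / 0.989510 = 5.315371.
Step 5: Under H0, H ~ chi^2(2); p-value = 0.070110.
Step 6: alpha = 0.05. fail to reject H0.

H = 5.3154, df = 2, p = 0.070110, fail to reject H0.


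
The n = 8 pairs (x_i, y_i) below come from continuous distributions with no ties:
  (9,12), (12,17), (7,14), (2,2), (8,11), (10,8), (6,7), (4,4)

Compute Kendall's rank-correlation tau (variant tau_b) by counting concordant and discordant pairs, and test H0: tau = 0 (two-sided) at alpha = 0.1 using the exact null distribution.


Step 1: Enumerate the 28 unordered pairs (i,j) with i<j and classify each by sign(x_j-x_i) * sign(y_j-y_i).
  (1,2):dx=+3,dy=+5->C; (1,3):dx=-2,dy=+2->D; (1,4):dx=-7,dy=-10->C; (1,5):dx=-1,dy=-1->C
  (1,6):dx=+1,dy=-4->D; (1,7):dx=-3,dy=-5->C; (1,8):dx=-5,dy=-8->C; (2,3):dx=-5,dy=-3->C
  (2,4):dx=-10,dy=-15->C; (2,5):dx=-4,dy=-6->C; (2,6):dx=-2,dy=-9->C; (2,7):dx=-6,dy=-10->C
  (2,8):dx=-8,dy=-13->C; (3,4):dx=-5,dy=-12->C; (3,5):dx=+1,dy=-3->D; (3,6):dx=+3,dy=-6->D
  (3,7):dx=-1,dy=-7->C; (3,8):dx=-3,dy=-10->C; (4,5):dx=+6,dy=+9->C; (4,6):dx=+8,dy=+6->C
  (4,7):dx=+4,dy=+5->C; (4,8):dx=+2,dy=+2->C; (5,6):dx=+2,dy=-3->D; (5,7):dx=-2,dy=-4->C
  (5,8):dx=-4,dy=-7->C; (6,7):dx=-4,dy=-1->C; (6,8):dx=-6,dy=-4->C; (7,8):dx=-2,dy=-3->C
Step 2: C = 23, D = 5, total pairs = 28.
Step 3: tau = (C - D)/(n(n-1)/2) = (23 - 5)/28 = 0.642857.
Step 4: Exact two-sided p-value (enumerate n! = 40320 permutations of y under H0): p = 0.031151.
Step 5: alpha = 0.1. reject H0.

tau_b = 0.6429 (C=23, D=5), p = 0.031151, reject H0.


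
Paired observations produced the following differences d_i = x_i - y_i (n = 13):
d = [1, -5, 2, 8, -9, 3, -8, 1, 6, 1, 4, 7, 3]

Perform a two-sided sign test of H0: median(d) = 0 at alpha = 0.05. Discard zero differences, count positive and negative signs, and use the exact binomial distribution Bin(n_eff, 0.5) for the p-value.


Step 1: Discard zero differences. Original n = 13; n_eff = number of nonzero differences = 13.
Nonzero differences (with sign): +1, -5, +2, +8, -9, +3, -8, +1, +6, +1, +4, +7, +3
Step 2: Count signs: positive = 10, negative = 3.
Step 3: Under H0: P(positive) = 0.5, so the number of positives S ~ Bin(13, 0.5).
Step 4: Two-sided exact p-value = sum of Bin(13,0.5) probabilities at or below the observed probability = 0.092285.
Step 5: alpha = 0.05. fail to reject H0.

n_eff = 13, pos = 10, neg = 3, p = 0.092285, fail to reject H0.


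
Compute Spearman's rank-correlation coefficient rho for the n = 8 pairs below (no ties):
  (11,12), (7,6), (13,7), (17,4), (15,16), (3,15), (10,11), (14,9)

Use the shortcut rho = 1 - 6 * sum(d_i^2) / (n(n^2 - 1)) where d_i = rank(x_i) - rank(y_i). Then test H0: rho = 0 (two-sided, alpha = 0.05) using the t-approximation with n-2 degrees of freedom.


Step 1: Rank x and y separately (midranks; no ties here).
rank(x): 11->4, 7->2, 13->5, 17->8, 15->7, 3->1, 10->3, 14->6
rank(y): 12->6, 6->2, 7->3, 4->1, 16->8, 15->7, 11->5, 9->4
Step 2: d_i = R_x(i) - R_y(i); compute d_i^2.
  (4-6)^2=4, (2-2)^2=0, (5-3)^2=4, (8-1)^2=49, (7-8)^2=1, (1-7)^2=36, (3-5)^2=4, (6-4)^2=4
sum(d^2) = 102.
Step 3: rho = 1 - 6*102 / (8*(8^2 - 1)) = 1 - 612/504 = -0.214286.
Step 4: Under H0, t = rho * sqrt((n-2)/(1-rho^2)) = -0.5374 ~ t(6).
Step 5: Two-sided p-value from the t-distribution with 6 df = 0.610344.
Step 6: alpha = 0.05. fail to reject H0.

rho = -0.2143, p = 0.610344, fail to reject H0 at alpha = 0.05.


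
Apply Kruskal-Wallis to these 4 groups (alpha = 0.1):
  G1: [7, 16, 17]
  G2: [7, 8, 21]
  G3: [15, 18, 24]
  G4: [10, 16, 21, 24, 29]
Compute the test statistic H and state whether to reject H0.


Step 1: Combine all N = 14 observations and assign midranks.
sorted (value, group, rank): (7,G1,1.5), (7,G2,1.5), (8,G2,3), (10,G4,4), (15,G3,5), (16,G1,6.5), (16,G4,6.5), (17,G1,8), (18,G3,9), (21,G2,10.5), (21,G4,10.5), (24,G3,12.5), (24,G4,12.5), (29,G4,14)
Step 2: Sum ranks within each group.
R_1 = 16 (n_1 = 3)
R_2 = 15 (n_2 = 3)
R_3 = 26.5 (n_3 = 3)
R_4 = 47.5 (n_4 = 5)
Step 3: H = 12/(N(N+1)) * sum(R_i^2/n_i) - 3(N+1)
     = 12/(14*15) * (16^2/3 + 15^2/3 + 26.5^2/3 + 47.5^2/5) - 3*15
     = 0.057143 * 845.667 - 45
     = 3.323810.
Step 4: Ties present; correction factor C = 1 - 24/(14^3 - 14) = 0.991209. Corrected H = 3.323810 / 0.991209 = 3.353289.
Step 5: Under H0, H ~ chi^2(3); p-value = 0.340294.
Step 6: alpha = 0.1. fail to reject H0.

H = 3.3533, df = 3, p = 0.340294, fail to reject H0.


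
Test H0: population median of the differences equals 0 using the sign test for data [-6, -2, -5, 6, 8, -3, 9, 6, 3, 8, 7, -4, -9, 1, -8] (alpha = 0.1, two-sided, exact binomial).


Step 1: Discard zero differences. Original n = 15; n_eff = number of nonzero differences = 15.
Nonzero differences (with sign): -6, -2, -5, +6, +8, -3, +9, +6, +3, +8, +7, -4, -9, +1, -8
Step 2: Count signs: positive = 8, negative = 7.
Step 3: Under H0: P(positive) = 0.5, so the number of positives S ~ Bin(15, 0.5).
Step 4: Two-sided exact p-value = sum of Bin(15,0.5) probabilities at or below the observed probability = 1.000000.
Step 5: alpha = 0.1. fail to reject H0.

n_eff = 15, pos = 8, neg = 7, p = 1.000000, fail to reject H0.


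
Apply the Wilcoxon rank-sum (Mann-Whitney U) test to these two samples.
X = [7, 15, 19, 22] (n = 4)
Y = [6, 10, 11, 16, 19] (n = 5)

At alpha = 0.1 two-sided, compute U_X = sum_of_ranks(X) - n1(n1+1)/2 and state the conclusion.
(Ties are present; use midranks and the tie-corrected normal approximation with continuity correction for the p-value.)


Step 1: Combine and sort all 9 observations; assign midranks.
sorted (value, group): (6,Y), (7,X), (10,Y), (11,Y), (15,X), (16,Y), (19,X), (19,Y), (22,X)
ranks: 6->1, 7->2, 10->3, 11->4, 15->5, 16->6, 19->7.5, 19->7.5, 22->9
Step 2: Rank sum for X: R1 = 2 + 5 + 7.5 + 9 = 23.5.
Step 3: U_X = R1 - n1(n1+1)/2 = 23.5 - 4*5/2 = 23.5 - 10 = 13.5.
       U_Y = n1*n2 - U_X = 20 - 13.5 = 6.5.
Step 4: Ties are present, so use the tie-corrected normal approximation (with continuity correction) for the p-value.
Step 5: p-value = 0.460558; compare to alpha = 0.1. fail to reject H0.

U_X = 13.5, p = 0.460558, fail to reject H0 at alpha = 0.1.


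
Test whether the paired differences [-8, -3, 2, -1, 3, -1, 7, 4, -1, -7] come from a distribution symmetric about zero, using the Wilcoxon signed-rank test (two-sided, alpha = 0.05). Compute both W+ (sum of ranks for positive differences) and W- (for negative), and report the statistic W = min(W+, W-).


Step 1: Drop any zero differences (none here) and take |d_i|.
|d| = [8, 3, 2, 1, 3, 1, 7, 4, 1, 7]
Step 2: Midrank |d_i| (ties get averaged ranks).
ranks: |8|->10, |3|->5.5, |2|->4, |1|->2, |3|->5.5, |1|->2, |7|->8.5, |4|->7, |1|->2, |7|->8.5
Step 3: Attach original signs; sum ranks with positive sign and with negative sign.
W+ = 4 + 5.5 + 8.5 + 7 = 25
W- = 10 + 5.5 + 2 + 2 + 2 + 8.5 = 30
(Check: W+ + W- = 55 should equal n(n+1)/2 = 55.)
Step 4: Test statistic W = min(W+, W-) = 25.
Step 5: Ties in |d|, so use the tie-corrected normal approximation.
        E[W] = n(n+1)/4 = 10*11/4 = 27.5.
        Tie groups: |d|=1 (t=3), |d|=3 (t=2), |d|=7 (t=2); sum(t^3 - t) = 36.
        Var[W] = n(n+1)(2n+1)/24 - sum(t^3-t)/48 = 2310/24 - 36/48 = 95.5.
        z = (W - E[W]) / sqrt(Var[W]) = (25 - 27.5) / 9.7724 = -0.2558.
        Two-sided p = 2*Phi(z) = 0.798088.
Step 6: alpha = 0.05. fail to reject H0.

W+ = 25, W- = 30, W = min = 25, p = 0.798088, fail to reject H0.


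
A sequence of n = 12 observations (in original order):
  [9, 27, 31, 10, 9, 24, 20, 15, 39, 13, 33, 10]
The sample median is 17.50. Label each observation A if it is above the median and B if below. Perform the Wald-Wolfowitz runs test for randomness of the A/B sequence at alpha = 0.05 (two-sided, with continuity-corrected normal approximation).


Step 1: Compute median = 17.50; label A = above, B = below.
Labels in order: BAABBAABABAB  (n_A = 6, n_B = 6)
Step 2: Count runs R = 9.
Step 3: Under H0 (random ordering), E[R] = 2*n_A*n_B/(n_A+n_B) + 1 = 2*6*6/12 + 1 = 7.0000.
        Var[R] = 2*n_A*n_B*(2*n_A*n_B - n_A - n_B) / ((n_A+n_B)^2 * (n_A+n_B-1)) = 4320/1584 = 2.7273.
        SD[R] = 1.6514.
Step 4: Continuity-corrected z = (R - 0.5 - E[R]) / SD[R] = (9 - 0.5 - 7.0000) / 1.6514 = 0.9083.
Step 5: Two-sided p-value via normal approximation = 2*(1 - Phi(|z|)) = 0.363722.
Step 6: alpha = 0.05. fail to reject H0.

R = 9, z = 0.9083, p = 0.363722, fail to reject H0.


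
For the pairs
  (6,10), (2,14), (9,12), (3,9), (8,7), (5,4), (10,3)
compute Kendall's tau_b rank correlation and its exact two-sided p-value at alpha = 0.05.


Step 1: Enumerate the 21 unordered pairs (i,j) with i<j and classify each by sign(x_j-x_i) * sign(y_j-y_i).
  (1,2):dx=-4,dy=+4->D; (1,3):dx=+3,dy=+2->C; (1,4):dx=-3,dy=-1->C; (1,5):dx=+2,dy=-3->D
  (1,6):dx=-1,dy=-6->C; (1,7):dx=+4,dy=-7->D; (2,3):dx=+7,dy=-2->D; (2,4):dx=+1,dy=-5->D
  (2,5):dx=+6,dy=-7->D; (2,6):dx=+3,dy=-10->D; (2,7):dx=+8,dy=-11->D; (3,4):dx=-6,dy=-3->C
  (3,5):dx=-1,dy=-5->C; (3,6):dx=-4,dy=-8->C; (3,7):dx=+1,dy=-9->D; (4,5):dx=+5,dy=-2->D
  (4,6):dx=+2,dy=-5->D; (4,7):dx=+7,dy=-6->D; (5,6):dx=-3,dy=-3->C; (5,7):dx=+2,dy=-4->D
  (6,7):dx=+5,dy=-1->D
Step 2: C = 7, D = 14, total pairs = 21.
Step 3: tau = (C - D)/(n(n-1)/2) = (7 - 14)/21 = -0.333333.
Step 4: Exact two-sided p-value (enumerate n! = 5040 permutations of y under H0): p = 0.381349.
Step 5: alpha = 0.05. fail to reject H0.

tau_b = -0.3333 (C=7, D=14), p = 0.381349, fail to reject H0.


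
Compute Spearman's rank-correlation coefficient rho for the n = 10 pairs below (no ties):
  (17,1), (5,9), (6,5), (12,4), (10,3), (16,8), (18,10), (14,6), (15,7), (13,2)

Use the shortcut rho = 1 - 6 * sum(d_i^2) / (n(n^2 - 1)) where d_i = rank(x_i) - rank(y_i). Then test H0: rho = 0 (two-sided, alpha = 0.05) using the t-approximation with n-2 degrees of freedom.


Step 1: Rank x and y separately (midranks; no ties here).
rank(x): 17->9, 5->1, 6->2, 12->4, 10->3, 16->8, 18->10, 14->6, 15->7, 13->5
rank(y): 1->1, 9->9, 5->5, 4->4, 3->3, 8->8, 10->10, 6->6, 7->7, 2->2
Step 2: d_i = R_x(i) - R_y(i); compute d_i^2.
  (9-1)^2=64, (1-9)^2=64, (2-5)^2=9, (4-4)^2=0, (3-3)^2=0, (8-8)^2=0, (10-10)^2=0, (6-6)^2=0, (7-7)^2=0, (5-2)^2=9
sum(d^2) = 146.
Step 3: rho = 1 - 6*146 / (10*(10^2 - 1)) = 1 - 876/990 = 0.115152.
Step 4: Under H0, t = rho * sqrt((n-2)/(1-rho^2)) = 0.3279 ~ t(8).
Step 5: Two-sided p-value from the t-distribution with 8 df = 0.751420.
Step 6: alpha = 0.05. fail to reject H0.

rho = 0.1152, p = 0.751420, fail to reject H0 at alpha = 0.05.


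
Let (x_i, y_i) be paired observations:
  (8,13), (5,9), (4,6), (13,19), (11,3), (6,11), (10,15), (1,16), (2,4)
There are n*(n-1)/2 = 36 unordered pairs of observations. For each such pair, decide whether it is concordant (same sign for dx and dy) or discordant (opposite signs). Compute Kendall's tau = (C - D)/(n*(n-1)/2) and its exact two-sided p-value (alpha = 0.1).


Step 1: Enumerate the 36 unordered pairs (i,j) with i<j and classify each by sign(x_j-x_i) * sign(y_j-y_i).
  (1,2):dx=-3,dy=-4->C; (1,3):dx=-4,dy=-7->C; (1,4):dx=+5,dy=+6->C; (1,5):dx=+3,dy=-10->D
  (1,6):dx=-2,dy=-2->C; (1,7):dx=+2,dy=+2->C; (1,8):dx=-7,dy=+3->D; (1,9):dx=-6,dy=-9->C
  (2,3):dx=-1,dy=-3->C; (2,4):dx=+8,dy=+10->C; (2,5):dx=+6,dy=-6->D; (2,6):dx=+1,dy=+2->C
  (2,7):dx=+5,dy=+6->C; (2,8):dx=-4,dy=+7->D; (2,9):dx=-3,dy=-5->C; (3,4):dx=+9,dy=+13->C
  (3,5):dx=+7,dy=-3->D; (3,6):dx=+2,dy=+5->C; (3,7):dx=+6,dy=+9->C; (3,8):dx=-3,dy=+10->D
  (3,9):dx=-2,dy=-2->C; (4,5):dx=-2,dy=-16->C; (4,6):dx=-7,dy=-8->C; (4,7):dx=-3,dy=-4->C
  (4,8):dx=-12,dy=-3->C; (4,9):dx=-11,dy=-15->C; (5,6):dx=-5,dy=+8->D; (5,7):dx=-1,dy=+12->D
  (5,8):dx=-10,dy=+13->D; (5,9):dx=-9,dy=+1->D; (6,7):dx=+4,dy=+4->C; (6,8):dx=-5,dy=+5->D
  (6,9):dx=-4,dy=-7->C; (7,8):dx=-9,dy=+1->D; (7,9):dx=-8,dy=-11->C; (8,9):dx=+1,dy=-12->D
Step 2: C = 23, D = 13, total pairs = 36.
Step 3: tau = (C - D)/(n(n-1)/2) = (23 - 13)/36 = 0.277778.
Step 4: Exact two-sided p-value (enumerate n! = 362880 permutations of y under H0): p = 0.358488.
Step 5: alpha = 0.1. fail to reject H0.

tau_b = 0.2778 (C=23, D=13), p = 0.358488, fail to reject H0.


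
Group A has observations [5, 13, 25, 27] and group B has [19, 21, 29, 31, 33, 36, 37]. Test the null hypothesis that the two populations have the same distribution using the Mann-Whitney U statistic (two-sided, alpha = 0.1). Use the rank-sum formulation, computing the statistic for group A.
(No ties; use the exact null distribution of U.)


Step 1: Combine and sort all 11 observations; assign midranks.
sorted (value, group): (5,X), (13,X), (19,Y), (21,Y), (25,X), (27,X), (29,Y), (31,Y), (33,Y), (36,Y), (37,Y)
ranks: 5->1, 13->2, 19->3, 21->4, 25->5, 27->6, 29->7, 31->8, 33->9, 36->10, 37->11
Step 2: Rank sum for X: R1 = 1 + 2 + 5 + 6 = 14.
Step 3: U_X = R1 - n1(n1+1)/2 = 14 - 4*5/2 = 14 - 10 = 4.
       U_Y = n1*n2 - U_X = 28 - 4 = 24.
Step 4: No ties, so the exact null distribution of U (based on enumerating the C(11,4) = 330 equally likely rank assignments) gives the two-sided p-value.
Step 5: p-value = 0.072727; compare to alpha = 0.1. reject H0.

U_X = 4, p = 0.072727, reject H0 at alpha = 0.1.


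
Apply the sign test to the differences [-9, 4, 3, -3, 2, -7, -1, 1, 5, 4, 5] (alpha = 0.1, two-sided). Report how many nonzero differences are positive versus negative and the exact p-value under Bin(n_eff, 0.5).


Step 1: Discard zero differences. Original n = 11; n_eff = number of nonzero differences = 11.
Nonzero differences (with sign): -9, +4, +3, -3, +2, -7, -1, +1, +5, +4, +5
Step 2: Count signs: positive = 7, negative = 4.
Step 3: Under H0: P(positive) = 0.5, so the number of positives S ~ Bin(11, 0.5).
Step 4: Two-sided exact p-value = sum of Bin(11,0.5) probabilities at or below the observed probability = 0.548828.
Step 5: alpha = 0.1. fail to reject H0.

n_eff = 11, pos = 7, neg = 4, p = 0.548828, fail to reject H0.


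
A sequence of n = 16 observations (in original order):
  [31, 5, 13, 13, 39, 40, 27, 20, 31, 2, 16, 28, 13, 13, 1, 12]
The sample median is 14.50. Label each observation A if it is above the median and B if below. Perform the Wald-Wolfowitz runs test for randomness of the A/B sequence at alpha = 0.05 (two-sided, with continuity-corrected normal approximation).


Step 1: Compute median = 14.50; label A = above, B = below.
Labels in order: ABBBAAAAABAABBBB  (n_A = 8, n_B = 8)
Step 2: Count runs R = 6.
Step 3: Under H0 (random ordering), E[R] = 2*n_A*n_B/(n_A+n_B) + 1 = 2*8*8/16 + 1 = 9.0000.
        Var[R] = 2*n_A*n_B*(2*n_A*n_B - n_A - n_B) / ((n_A+n_B)^2 * (n_A+n_B-1)) = 14336/3840 = 3.7333.
        SD[R] = 1.9322.
Step 4: Continuity-corrected z = (R + 0.5 - E[R]) / SD[R] = (6 + 0.5 - 9.0000) / 1.9322 = -1.2939.
Step 5: Two-sided p-value via normal approximation = 2*(1 - Phi(|z|)) = 0.195709.
Step 6: alpha = 0.05. fail to reject H0.

R = 6, z = -1.2939, p = 0.195709, fail to reject H0.


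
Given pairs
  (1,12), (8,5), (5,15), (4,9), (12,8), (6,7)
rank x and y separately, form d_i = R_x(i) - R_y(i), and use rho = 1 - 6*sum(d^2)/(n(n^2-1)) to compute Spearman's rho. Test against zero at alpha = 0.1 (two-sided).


Step 1: Rank x and y separately (midranks; no ties here).
rank(x): 1->1, 8->5, 5->3, 4->2, 12->6, 6->4
rank(y): 12->5, 5->1, 15->6, 9->4, 8->3, 7->2
Step 2: d_i = R_x(i) - R_y(i); compute d_i^2.
  (1-5)^2=16, (5-1)^2=16, (3-6)^2=9, (2-4)^2=4, (6-3)^2=9, (4-2)^2=4
sum(d^2) = 58.
Step 3: rho = 1 - 6*58 / (6*(6^2 - 1)) = 1 - 348/210 = -0.657143.
Step 4: Under H0, t = rho * sqrt((n-2)/(1-rho^2)) = -1.7436 ~ t(4).
Step 5: Two-sided p-value from the t-distribution with 4 df = 0.156175.
Step 6: alpha = 0.1. fail to reject H0.

rho = -0.6571, p = 0.156175, fail to reject H0 at alpha = 0.1.


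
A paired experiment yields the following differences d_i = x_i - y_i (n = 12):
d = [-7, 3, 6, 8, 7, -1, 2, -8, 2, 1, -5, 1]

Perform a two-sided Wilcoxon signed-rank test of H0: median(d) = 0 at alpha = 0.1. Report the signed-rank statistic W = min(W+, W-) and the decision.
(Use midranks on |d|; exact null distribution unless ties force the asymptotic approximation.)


Step 1: Drop any zero differences (none here) and take |d_i|.
|d| = [7, 3, 6, 8, 7, 1, 2, 8, 2, 1, 5, 1]
Step 2: Midrank |d_i| (ties get averaged ranks).
ranks: |7|->9.5, |3|->6, |6|->8, |8|->11.5, |7|->9.5, |1|->2, |2|->4.5, |8|->11.5, |2|->4.5, |1|->2, |5|->7, |1|->2
Step 3: Attach original signs; sum ranks with positive sign and with negative sign.
W+ = 6 + 8 + 11.5 + 9.5 + 4.5 + 4.5 + 2 + 2 = 48
W- = 9.5 + 2 + 11.5 + 7 = 30
(Check: W+ + W- = 78 should equal n(n+1)/2 = 78.)
Step 4: Test statistic W = min(W+, W-) = 30.
Step 5: Ties in |d|, so use the tie-corrected normal approximation.
        E[W] = n(n+1)/4 = 12*13/4 = 39.
        Tie groups: |d|=1 (t=3), |d|=2 (t=2), |d|=7 (t=2), |d|=8 (t=2); sum(t^3 - t) = 42.
        Var[W] = n(n+1)(2n+1)/24 - sum(t^3-t)/48 = 3900/24 - 42/48 = 161.625.
        z = (W - E[W]) / sqrt(Var[W]) = (30 - 39) / 12.7132 = -0.7079.
        Two-sided p = 2*Phi(z) = 0.478991.
Step 6: alpha = 0.1. fail to reject H0.

W+ = 48, W- = 30, W = min = 30, p = 0.478991, fail to reject H0.


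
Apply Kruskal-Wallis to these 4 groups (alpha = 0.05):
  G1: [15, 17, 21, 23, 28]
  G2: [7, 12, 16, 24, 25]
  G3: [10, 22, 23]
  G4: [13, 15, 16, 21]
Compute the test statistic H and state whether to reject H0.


Step 1: Combine all N = 17 observations and assign midranks.
sorted (value, group, rank): (7,G2,1), (10,G3,2), (12,G2,3), (13,G4,4), (15,G1,5.5), (15,G4,5.5), (16,G2,7.5), (16,G4,7.5), (17,G1,9), (21,G1,10.5), (21,G4,10.5), (22,G3,12), (23,G1,13.5), (23,G3,13.5), (24,G2,15), (25,G2,16), (28,G1,17)
Step 2: Sum ranks within each group.
R_1 = 55.5 (n_1 = 5)
R_2 = 42.5 (n_2 = 5)
R_3 = 27.5 (n_3 = 3)
R_4 = 27.5 (n_4 = 4)
Step 3: H = 12/(N(N+1)) * sum(R_i^2/n_i) - 3(N+1)
     = 12/(17*18) * (55.5^2/5 + 42.5^2/5 + 27.5^2/3 + 27.5^2/4) - 3*18
     = 0.039216 * 1418.45 - 54
     = 1.625327.
Step 4: Ties present; correction factor C = 1 - 24/(17^3 - 17) = 0.995098. Corrected H = 1.625327 / 0.995098 = 1.633333.
Step 5: Under H0, H ~ chi^2(3); p-value = 0.651856.
Step 6: alpha = 0.05. fail to reject H0.

H = 1.6333, df = 3, p = 0.651856, fail to reject H0.


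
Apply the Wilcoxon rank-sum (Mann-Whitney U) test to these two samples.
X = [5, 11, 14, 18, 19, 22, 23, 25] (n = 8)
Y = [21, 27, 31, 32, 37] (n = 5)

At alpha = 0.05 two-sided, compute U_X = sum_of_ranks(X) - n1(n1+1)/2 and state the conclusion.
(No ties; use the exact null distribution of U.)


Step 1: Combine and sort all 13 observations; assign midranks.
sorted (value, group): (5,X), (11,X), (14,X), (18,X), (19,X), (21,Y), (22,X), (23,X), (25,X), (27,Y), (31,Y), (32,Y), (37,Y)
ranks: 5->1, 11->2, 14->3, 18->4, 19->5, 21->6, 22->7, 23->8, 25->9, 27->10, 31->11, 32->12, 37->13
Step 2: Rank sum for X: R1 = 1 + 2 + 3 + 4 + 5 + 7 + 8 + 9 = 39.
Step 3: U_X = R1 - n1(n1+1)/2 = 39 - 8*9/2 = 39 - 36 = 3.
       U_Y = n1*n2 - U_X = 40 - 3 = 37.
Step 4: No ties, so the exact null distribution of U (based on enumerating the C(13,8) = 1287 equally likely rank assignments) gives the two-sided p-value.
Step 5: p-value = 0.010878; compare to alpha = 0.05. reject H0.

U_X = 3, p = 0.010878, reject H0 at alpha = 0.05.


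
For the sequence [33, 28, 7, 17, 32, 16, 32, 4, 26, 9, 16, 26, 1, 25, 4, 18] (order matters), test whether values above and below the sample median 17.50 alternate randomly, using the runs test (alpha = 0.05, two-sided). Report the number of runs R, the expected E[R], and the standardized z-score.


Step 1: Compute median = 17.50; label A = above, B = below.
Labels in order: AABBABABABBABABA  (n_A = 8, n_B = 8)
Step 2: Count runs R = 13.
Step 3: Under H0 (random ordering), E[R] = 2*n_A*n_B/(n_A+n_B) + 1 = 2*8*8/16 + 1 = 9.0000.
        Var[R] = 2*n_A*n_B*(2*n_A*n_B - n_A - n_B) / ((n_A+n_B)^2 * (n_A+n_B-1)) = 14336/3840 = 3.7333.
        SD[R] = 1.9322.
Step 4: Continuity-corrected z = (R - 0.5 - E[R]) / SD[R] = (13 - 0.5 - 9.0000) / 1.9322 = 1.8114.
Step 5: Two-sided p-value via normal approximation = 2*(1 - Phi(|z|)) = 0.070076.
Step 6: alpha = 0.05. fail to reject H0.

R = 13, z = 1.8114, p = 0.070076, fail to reject H0.


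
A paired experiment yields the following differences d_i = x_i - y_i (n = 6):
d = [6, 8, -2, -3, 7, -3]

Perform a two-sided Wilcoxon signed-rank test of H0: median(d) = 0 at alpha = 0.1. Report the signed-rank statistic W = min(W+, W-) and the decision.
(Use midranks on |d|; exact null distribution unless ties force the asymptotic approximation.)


Step 1: Drop any zero differences (none here) and take |d_i|.
|d| = [6, 8, 2, 3, 7, 3]
Step 2: Midrank |d_i| (ties get averaged ranks).
ranks: |6|->4, |8|->6, |2|->1, |3|->2.5, |7|->5, |3|->2.5
Step 3: Attach original signs; sum ranks with positive sign and with negative sign.
W+ = 4 + 6 + 5 = 15
W- = 1 + 2.5 + 2.5 = 6
(Check: W+ + W- = 21 should equal n(n+1)/2 = 21.)
Step 4: Test statistic W = min(W+, W-) = 6.
Step 5: Ties in |d|, so use the tie-corrected normal approximation.
        E[W] = n(n+1)/4 = 6*7/4 = 10.5.
        Tie groups: |d|=3 (t=2); sum(t^3 - t) = 6.
        Var[W] = n(n+1)(2n+1)/24 - sum(t^3-t)/48 = 546/24 - 6/48 = 22.625.
        z = (W - E[W]) / sqrt(Var[W]) = (6 - 10.5) / 4.7566 = -0.9461.
        Two-sided p = 2*Phi(z) = 0.344118.
Step 6: alpha = 0.1. fail to reject H0.

W+ = 15, W- = 6, W = min = 6, p = 0.344118, fail to reject H0.


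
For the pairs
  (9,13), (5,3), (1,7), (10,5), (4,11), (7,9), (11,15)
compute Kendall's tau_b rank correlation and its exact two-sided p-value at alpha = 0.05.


Step 1: Enumerate the 21 unordered pairs (i,j) with i<j and classify each by sign(x_j-x_i) * sign(y_j-y_i).
  (1,2):dx=-4,dy=-10->C; (1,3):dx=-8,dy=-6->C; (1,4):dx=+1,dy=-8->D; (1,5):dx=-5,dy=-2->C
  (1,6):dx=-2,dy=-4->C; (1,7):dx=+2,dy=+2->C; (2,3):dx=-4,dy=+4->D; (2,4):dx=+5,dy=+2->C
  (2,5):dx=-1,dy=+8->D; (2,6):dx=+2,dy=+6->C; (2,7):dx=+6,dy=+12->C; (3,4):dx=+9,dy=-2->D
  (3,5):dx=+3,dy=+4->C; (3,6):dx=+6,dy=+2->C; (3,7):dx=+10,dy=+8->C; (4,5):dx=-6,dy=+6->D
  (4,6):dx=-3,dy=+4->D; (4,7):dx=+1,dy=+10->C; (5,6):dx=+3,dy=-2->D; (5,7):dx=+7,dy=+4->C
  (6,7):dx=+4,dy=+6->C
Step 2: C = 14, D = 7, total pairs = 21.
Step 3: tau = (C - D)/(n(n-1)/2) = (14 - 7)/21 = 0.333333.
Step 4: Exact two-sided p-value (enumerate n! = 5040 permutations of y under H0): p = 0.381349.
Step 5: alpha = 0.05. fail to reject H0.

tau_b = 0.3333 (C=14, D=7), p = 0.381349, fail to reject H0.


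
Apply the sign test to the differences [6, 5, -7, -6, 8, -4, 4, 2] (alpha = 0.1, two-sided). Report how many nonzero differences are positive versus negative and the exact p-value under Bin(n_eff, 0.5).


Step 1: Discard zero differences. Original n = 8; n_eff = number of nonzero differences = 8.
Nonzero differences (with sign): +6, +5, -7, -6, +8, -4, +4, +2
Step 2: Count signs: positive = 5, negative = 3.
Step 3: Under H0: P(positive) = 0.5, so the number of positives S ~ Bin(8, 0.5).
Step 4: Two-sided exact p-value = sum of Bin(8,0.5) probabilities at or below the observed probability = 0.726562.
Step 5: alpha = 0.1. fail to reject H0.

n_eff = 8, pos = 5, neg = 3, p = 0.726562, fail to reject H0.


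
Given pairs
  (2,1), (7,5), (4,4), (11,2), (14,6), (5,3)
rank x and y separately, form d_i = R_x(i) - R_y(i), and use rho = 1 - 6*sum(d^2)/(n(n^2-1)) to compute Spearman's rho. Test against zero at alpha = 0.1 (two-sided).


Step 1: Rank x and y separately (midranks; no ties here).
rank(x): 2->1, 7->4, 4->2, 11->5, 14->6, 5->3
rank(y): 1->1, 5->5, 4->4, 2->2, 6->6, 3->3
Step 2: d_i = R_x(i) - R_y(i); compute d_i^2.
  (1-1)^2=0, (4-5)^2=1, (2-4)^2=4, (5-2)^2=9, (6-6)^2=0, (3-3)^2=0
sum(d^2) = 14.
Step 3: rho = 1 - 6*14 / (6*(6^2 - 1)) = 1 - 84/210 = 0.600000.
Step 4: Under H0, t = rho * sqrt((n-2)/(1-rho^2)) = 1.5000 ~ t(4).
Step 5: Two-sided p-value from the t-distribution with 4 df = 0.208000.
Step 6: alpha = 0.1. fail to reject H0.

rho = 0.6000, p = 0.208000, fail to reject H0 at alpha = 0.1.


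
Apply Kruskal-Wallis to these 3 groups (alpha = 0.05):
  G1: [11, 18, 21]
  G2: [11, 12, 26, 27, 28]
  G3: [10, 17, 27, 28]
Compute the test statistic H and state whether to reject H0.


Step 1: Combine all N = 12 observations and assign midranks.
sorted (value, group, rank): (10,G3,1), (11,G1,2.5), (11,G2,2.5), (12,G2,4), (17,G3,5), (18,G1,6), (21,G1,7), (26,G2,8), (27,G2,9.5), (27,G3,9.5), (28,G2,11.5), (28,G3,11.5)
Step 2: Sum ranks within each group.
R_1 = 15.5 (n_1 = 3)
R_2 = 35.5 (n_2 = 5)
R_3 = 27 (n_3 = 4)
Step 3: H = 12/(N(N+1)) * sum(R_i^2/n_i) - 3(N+1)
     = 12/(12*13) * (15.5^2/3 + 35.5^2/5 + 27^2/4) - 3*13
     = 0.076923 * 514.383 - 39
     = 0.567949.
Step 4: Ties present; correction factor C = 1 - 18/(12^3 - 12) = 0.989510. Corrected H = 0.567949 / 0.989510 = 0.573969.
Step 5: Under H0, H ~ chi^2(2); p-value = 0.750523.
Step 6: alpha = 0.05. fail to reject H0.

H = 0.5740, df = 2, p = 0.750523, fail to reject H0.


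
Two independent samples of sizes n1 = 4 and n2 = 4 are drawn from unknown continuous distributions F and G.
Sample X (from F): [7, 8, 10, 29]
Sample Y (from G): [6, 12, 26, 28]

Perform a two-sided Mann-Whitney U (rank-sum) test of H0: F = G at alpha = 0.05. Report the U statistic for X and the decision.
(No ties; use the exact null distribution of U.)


Step 1: Combine and sort all 8 observations; assign midranks.
sorted (value, group): (6,Y), (7,X), (8,X), (10,X), (12,Y), (26,Y), (28,Y), (29,X)
ranks: 6->1, 7->2, 8->3, 10->4, 12->5, 26->6, 28->7, 29->8
Step 2: Rank sum for X: R1 = 2 + 3 + 4 + 8 = 17.
Step 3: U_X = R1 - n1(n1+1)/2 = 17 - 4*5/2 = 17 - 10 = 7.
       U_Y = n1*n2 - U_X = 16 - 7 = 9.
Step 4: No ties, so the exact null distribution of U (based on enumerating the C(8,4) = 70 equally likely rank assignments) gives the two-sided p-value.
Step 5: p-value = 0.885714; compare to alpha = 0.05. fail to reject H0.

U_X = 7, p = 0.885714, fail to reject H0 at alpha = 0.05.


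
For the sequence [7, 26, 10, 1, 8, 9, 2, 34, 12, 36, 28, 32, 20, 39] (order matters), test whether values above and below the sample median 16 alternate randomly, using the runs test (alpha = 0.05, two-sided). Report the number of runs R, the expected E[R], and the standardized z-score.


Step 1: Compute median = 16; label A = above, B = below.
Labels in order: BABBBBBABAAAAA  (n_A = 7, n_B = 7)
Step 2: Count runs R = 6.
Step 3: Under H0 (random ordering), E[R] = 2*n_A*n_B/(n_A+n_B) + 1 = 2*7*7/14 + 1 = 8.0000.
        Var[R] = 2*n_A*n_B*(2*n_A*n_B - n_A - n_B) / ((n_A+n_B)^2 * (n_A+n_B-1)) = 8232/2548 = 3.2308.
        SD[R] = 1.7974.
Step 4: Continuity-corrected z = (R + 0.5 - E[R]) / SD[R] = (6 + 0.5 - 8.0000) / 1.7974 = -0.8345.
Step 5: Two-sided p-value via normal approximation = 2*(1 - Phi(|z|)) = 0.403986.
Step 6: alpha = 0.05. fail to reject H0.

R = 6, z = -0.8345, p = 0.403986, fail to reject H0.


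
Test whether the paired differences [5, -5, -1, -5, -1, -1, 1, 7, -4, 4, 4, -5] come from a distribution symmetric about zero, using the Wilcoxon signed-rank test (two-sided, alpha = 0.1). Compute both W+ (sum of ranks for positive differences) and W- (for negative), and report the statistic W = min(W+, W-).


Step 1: Drop any zero differences (none here) and take |d_i|.
|d| = [5, 5, 1, 5, 1, 1, 1, 7, 4, 4, 4, 5]
Step 2: Midrank |d_i| (ties get averaged ranks).
ranks: |5|->9.5, |5|->9.5, |1|->2.5, |5|->9.5, |1|->2.5, |1|->2.5, |1|->2.5, |7|->12, |4|->6, |4|->6, |4|->6, |5|->9.5
Step 3: Attach original signs; sum ranks with positive sign and with negative sign.
W+ = 9.5 + 2.5 + 12 + 6 + 6 = 36
W- = 9.5 + 2.5 + 9.5 + 2.5 + 2.5 + 6 + 9.5 = 42
(Check: W+ + W- = 78 should equal n(n+1)/2 = 78.)
Step 4: Test statistic W = min(W+, W-) = 36.
Step 5: Ties in |d|, so use the tie-corrected normal approximation.
        E[W] = n(n+1)/4 = 12*13/4 = 39.
        Tie groups: |d|=1 (t=4), |d|=4 (t=3), |d|=5 (t=4); sum(t^3 - t) = 144.
        Var[W] = n(n+1)(2n+1)/24 - sum(t^3-t)/48 = 3900/24 - 144/48 = 159.5.
        z = (W - E[W]) / sqrt(Var[W]) = (36 - 39) / 12.6293 = -0.2375.
        Two-sided p = 2*Phi(z) = 0.812236.
Step 6: alpha = 0.1. fail to reject H0.

W+ = 36, W- = 42, W = min = 36, p = 0.812236, fail to reject H0.


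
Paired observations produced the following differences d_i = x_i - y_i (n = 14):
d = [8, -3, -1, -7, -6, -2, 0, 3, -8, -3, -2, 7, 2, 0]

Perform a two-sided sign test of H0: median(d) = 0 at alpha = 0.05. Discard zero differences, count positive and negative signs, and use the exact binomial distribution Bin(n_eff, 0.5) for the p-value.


Step 1: Discard zero differences. Original n = 14; n_eff = number of nonzero differences = 12.
Nonzero differences (with sign): +8, -3, -1, -7, -6, -2, +3, -8, -3, -2, +7, +2
Step 2: Count signs: positive = 4, negative = 8.
Step 3: Under H0: P(positive) = 0.5, so the number of positives S ~ Bin(12, 0.5).
Step 4: Two-sided exact p-value = sum of Bin(12,0.5) probabilities at or below the observed probability = 0.387695.
Step 5: alpha = 0.05. fail to reject H0.

n_eff = 12, pos = 4, neg = 8, p = 0.387695, fail to reject H0.


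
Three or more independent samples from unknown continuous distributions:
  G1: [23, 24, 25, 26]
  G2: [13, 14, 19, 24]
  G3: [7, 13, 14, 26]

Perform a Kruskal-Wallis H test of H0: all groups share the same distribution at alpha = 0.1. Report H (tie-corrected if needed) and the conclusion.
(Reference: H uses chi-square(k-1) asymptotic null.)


Step 1: Combine all N = 12 observations and assign midranks.
sorted (value, group, rank): (7,G3,1), (13,G2,2.5), (13,G3,2.5), (14,G2,4.5), (14,G3,4.5), (19,G2,6), (23,G1,7), (24,G1,8.5), (24,G2,8.5), (25,G1,10), (26,G1,11.5), (26,G3,11.5)
Step 2: Sum ranks within each group.
R_1 = 37 (n_1 = 4)
R_2 = 21.5 (n_2 = 4)
R_3 = 19.5 (n_3 = 4)
Step 3: H = 12/(N(N+1)) * sum(R_i^2/n_i) - 3(N+1)
     = 12/(12*13) * (37^2/4 + 21.5^2/4 + 19.5^2/4) - 3*13
     = 0.076923 * 552.875 - 39
     = 3.528846.
Step 4: Ties present; correction factor C = 1 - 24/(12^3 - 12) = 0.986014. Corrected H = 3.528846 / 0.986014 = 3.578901.
Step 5: Under H0, H ~ chi^2(2); p-value = 0.167052.
Step 6: alpha = 0.1. fail to reject H0.

H = 3.5789, df = 2, p = 0.167052, fail to reject H0.


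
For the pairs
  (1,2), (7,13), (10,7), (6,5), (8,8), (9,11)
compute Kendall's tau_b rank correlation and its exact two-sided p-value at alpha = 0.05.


Step 1: Enumerate the 15 unordered pairs (i,j) with i<j and classify each by sign(x_j-x_i) * sign(y_j-y_i).
  (1,2):dx=+6,dy=+11->C; (1,3):dx=+9,dy=+5->C; (1,4):dx=+5,dy=+3->C; (1,5):dx=+7,dy=+6->C
  (1,6):dx=+8,dy=+9->C; (2,3):dx=+3,dy=-6->D; (2,4):dx=-1,dy=-8->C; (2,5):dx=+1,dy=-5->D
  (2,6):dx=+2,dy=-2->D; (3,4):dx=-4,dy=-2->C; (3,5):dx=-2,dy=+1->D; (3,6):dx=-1,dy=+4->D
  (4,5):dx=+2,dy=+3->C; (4,6):dx=+3,dy=+6->C; (5,6):dx=+1,dy=+3->C
Step 2: C = 10, D = 5, total pairs = 15.
Step 3: tau = (C - D)/(n(n-1)/2) = (10 - 5)/15 = 0.333333.
Step 4: Exact two-sided p-value (enumerate n! = 720 permutations of y under H0): p = 0.469444.
Step 5: alpha = 0.05. fail to reject H0.

tau_b = 0.3333 (C=10, D=5), p = 0.469444, fail to reject H0.


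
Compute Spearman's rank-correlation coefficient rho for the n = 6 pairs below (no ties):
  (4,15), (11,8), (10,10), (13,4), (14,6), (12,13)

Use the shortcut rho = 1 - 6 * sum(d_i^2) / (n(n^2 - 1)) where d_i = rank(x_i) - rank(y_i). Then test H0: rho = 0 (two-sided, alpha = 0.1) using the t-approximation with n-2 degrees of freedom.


Step 1: Rank x and y separately (midranks; no ties here).
rank(x): 4->1, 11->3, 10->2, 13->5, 14->6, 12->4
rank(y): 15->6, 8->3, 10->4, 4->1, 6->2, 13->5
Step 2: d_i = R_x(i) - R_y(i); compute d_i^2.
  (1-6)^2=25, (3-3)^2=0, (2-4)^2=4, (5-1)^2=16, (6-2)^2=16, (4-5)^2=1
sum(d^2) = 62.
Step 3: rho = 1 - 6*62 / (6*(6^2 - 1)) = 1 - 372/210 = -0.771429.
Step 4: Under H0, t = rho * sqrt((n-2)/(1-rho^2)) = -2.4247 ~ t(4).
Step 5: Two-sided p-value from the t-distribution with 4 df = 0.072397.
Step 6: alpha = 0.1. reject H0.

rho = -0.7714, p = 0.072397, reject H0 at alpha = 0.1.


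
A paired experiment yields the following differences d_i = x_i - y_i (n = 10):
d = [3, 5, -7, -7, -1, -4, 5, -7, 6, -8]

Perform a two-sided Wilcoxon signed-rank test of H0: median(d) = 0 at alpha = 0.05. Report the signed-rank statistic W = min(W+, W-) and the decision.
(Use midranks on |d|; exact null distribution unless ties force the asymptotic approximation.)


Step 1: Drop any zero differences (none here) and take |d_i|.
|d| = [3, 5, 7, 7, 1, 4, 5, 7, 6, 8]
Step 2: Midrank |d_i| (ties get averaged ranks).
ranks: |3|->2, |5|->4.5, |7|->8, |7|->8, |1|->1, |4|->3, |5|->4.5, |7|->8, |6|->6, |8|->10
Step 3: Attach original signs; sum ranks with positive sign and with negative sign.
W+ = 2 + 4.5 + 4.5 + 6 = 17
W- = 8 + 8 + 1 + 3 + 8 + 10 = 38
(Check: W+ + W- = 55 should equal n(n+1)/2 = 55.)
Step 4: Test statistic W = min(W+, W-) = 17.
Step 5: Ties in |d|, so use the tie-corrected normal approximation.
        E[W] = n(n+1)/4 = 10*11/4 = 27.5.
        Tie groups: |d|=5 (t=2), |d|=7 (t=3); sum(t^3 - t) = 30.
        Var[W] = n(n+1)(2n+1)/24 - sum(t^3-t)/48 = 2310/24 - 30/48 = 95.625.
        z = (W - E[W]) / sqrt(Var[W]) = (17 - 27.5) / 9.7788 = -1.0738.
        Two-sided p = 2*Phi(z) = 0.282934.
Step 6: alpha = 0.05. fail to reject H0.

W+ = 17, W- = 38, W = min = 17, p = 0.282934, fail to reject H0.


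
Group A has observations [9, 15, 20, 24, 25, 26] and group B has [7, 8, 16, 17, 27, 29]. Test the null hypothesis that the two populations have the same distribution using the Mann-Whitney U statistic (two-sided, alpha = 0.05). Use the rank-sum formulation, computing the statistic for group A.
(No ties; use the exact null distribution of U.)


Step 1: Combine and sort all 12 observations; assign midranks.
sorted (value, group): (7,Y), (8,Y), (9,X), (15,X), (16,Y), (17,Y), (20,X), (24,X), (25,X), (26,X), (27,Y), (29,Y)
ranks: 7->1, 8->2, 9->3, 15->4, 16->5, 17->6, 20->7, 24->8, 25->9, 26->10, 27->11, 29->12
Step 2: Rank sum for X: R1 = 3 + 4 + 7 + 8 + 9 + 10 = 41.
Step 3: U_X = R1 - n1(n1+1)/2 = 41 - 6*7/2 = 41 - 21 = 20.
       U_Y = n1*n2 - U_X = 36 - 20 = 16.
Step 4: No ties, so the exact null distribution of U (based on enumerating the C(12,6) = 924 equally likely rank assignments) gives the two-sided p-value.
Step 5: p-value = 0.818182; compare to alpha = 0.05. fail to reject H0.

U_X = 20, p = 0.818182, fail to reject H0 at alpha = 0.05.


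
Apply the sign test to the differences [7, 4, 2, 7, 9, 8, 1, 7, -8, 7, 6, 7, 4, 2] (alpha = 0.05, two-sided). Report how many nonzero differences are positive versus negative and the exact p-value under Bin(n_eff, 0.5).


Step 1: Discard zero differences. Original n = 14; n_eff = number of nonzero differences = 14.
Nonzero differences (with sign): +7, +4, +2, +7, +9, +8, +1, +7, -8, +7, +6, +7, +4, +2
Step 2: Count signs: positive = 13, negative = 1.
Step 3: Under H0: P(positive) = 0.5, so the number of positives S ~ Bin(14, 0.5).
Step 4: Two-sided exact p-value = sum of Bin(14,0.5) probabilities at or below the observed probability = 0.001831.
Step 5: alpha = 0.05. reject H0.

n_eff = 14, pos = 13, neg = 1, p = 0.001831, reject H0.


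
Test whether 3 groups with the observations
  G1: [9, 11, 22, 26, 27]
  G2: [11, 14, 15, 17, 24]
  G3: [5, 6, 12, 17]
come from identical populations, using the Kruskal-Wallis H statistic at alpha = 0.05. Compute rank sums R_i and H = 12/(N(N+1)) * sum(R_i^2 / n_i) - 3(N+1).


Step 1: Combine all N = 14 observations and assign midranks.
sorted (value, group, rank): (5,G3,1), (6,G3,2), (9,G1,3), (11,G1,4.5), (11,G2,4.5), (12,G3,6), (14,G2,7), (15,G2,8), (17,G2,9.5), (17,G3,9.5), (22,G1,11), (24,G2,12), (26,G1,13), (27,G1,14)
Step 2: Sum ranks within each group.
R_1 = 45.5 (n_1 = 5)
R_2 = 41 (n_2 = 5)
R_3 = 18.5 (n_3 = 4)
Step 3: H = 12/(N(N+1)) * sum(R_i^2/n_i) - 3(N+1)
     = 12/(14*15) * (45.5^2/5 + 41^2/5 + 18.5^2/4) - 3*15
     = 0.057143 * 835.812 - 45
     = 2.760714.
Step 4: Ties present; correction factor C = 1 - 12/(14^3 - 14) = 0.995604. Corrected H = 2.760714 / 0.995604 = 2.772903.
Step 5: Under H0, H ~ chi^2(2); p-value = 0.249961.
Step 6: alpha = 0.05. fail to reject H0.

H = 2.7729, df = 2, p = 0.249961, fail to reject H0.


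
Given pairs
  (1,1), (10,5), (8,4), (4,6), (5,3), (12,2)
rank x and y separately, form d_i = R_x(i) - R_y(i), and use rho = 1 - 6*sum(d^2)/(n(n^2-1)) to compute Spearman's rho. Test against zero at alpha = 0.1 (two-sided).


Step 1: Rank x and y separately (midranks; no ties here).
rank(x): 1->1, 10->5, 8->4, 4->2, 5->3, 12->6
rank(y): 1->1, 5->5, 4->4, 6->6, 3->3, 2->2
Step 2: d_i = R_x(i) - R_y(i); compute d_i^2.
  (1-1)^2=0, (5-5)^2=0, (4-4)^2=0, (2-6)^2=16, (3-3)^2=0, (6-2)^2=16
sum(d^2) = 32.
Step 3: rho = 1 - 6*32 / (6*(6^2 - 1)) = 1 - 192/210 = 0.085714.
Step 4: Under H0, t = rho * sqrt((n-2)/(1-rho^2)) = 0.1721 ~ t(4).
Step 5: Two-sided p-value from the t-distribution with 4 df = 0.871743.
Step 6: alpha = 0.1. fail to reject H0.

rho = 0.0857, p = 0.871743, fail to reject H0 at alpha = 0.1.
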